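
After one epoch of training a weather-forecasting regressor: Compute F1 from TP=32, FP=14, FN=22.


Precision = 32/46 = 0.6957
Recall = 32/54 = 0.5926
F1 = 2·P·R/(P+R) = 2·TP/(2·TP+FP+FN) = 64/(64+14+22) = 64/100 = 0.64

0.64


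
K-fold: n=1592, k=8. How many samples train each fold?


Fold size = 1592/8 = 199
Training per fold = 1592 - 199 = 1393

1393


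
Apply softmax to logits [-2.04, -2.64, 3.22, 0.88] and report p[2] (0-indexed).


Exponentials: e^-2.04=0.13, e^-2.64=0.0714, e^3.22=25.0281, e^0.88=2.4109
Sum = 27.6404
Softmax = [0.0047, 0.0026, 0.9055, 0.0872]
p[2] = 25.0281/27.6404 = 0.9055

0.9055


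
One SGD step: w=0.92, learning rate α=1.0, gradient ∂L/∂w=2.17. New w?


w_new = w - α·∇
= 0.92 - 1.0·2.17
= 0.92 - 2.17
= -1.25

-1.25


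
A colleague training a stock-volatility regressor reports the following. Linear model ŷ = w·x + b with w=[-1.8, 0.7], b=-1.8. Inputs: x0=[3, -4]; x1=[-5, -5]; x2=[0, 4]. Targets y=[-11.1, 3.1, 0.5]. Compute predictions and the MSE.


ŷ0 = (-1.8)·(3) + (0.7)·(-4) - 1.8 = -10.0
ŷ1 = (-1.8)·(-5) + (0.7)·(-5) - 1.8 = 3.7
ŷ2 = (-1.8)·(0) + (0.7)·(4) - 1.8 = 1.0
errors² = [1.21, 0.36, 0.25]
MSE = 1.8200/3 = 0.6067

0.6067


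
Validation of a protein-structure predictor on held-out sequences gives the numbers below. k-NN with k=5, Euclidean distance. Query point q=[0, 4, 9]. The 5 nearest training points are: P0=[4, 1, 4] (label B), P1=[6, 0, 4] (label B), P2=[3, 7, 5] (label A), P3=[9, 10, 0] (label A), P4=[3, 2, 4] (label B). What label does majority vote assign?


d(q,P0) = 7.0711  (label B)
d(q,P1) = 8.775  (label B)
d(q,P2) = 5.831  (label A)
d(q,P3) = 14.0712  (label A)
d(q,P4) = 6.1644  (label B)
Votes: A=2, B=3
Majority → B

B


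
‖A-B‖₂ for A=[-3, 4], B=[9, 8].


d = √((-3-9)² + (4-8)²)
  = √(144 + 16)
  = √160 = 12.6491

12.6491


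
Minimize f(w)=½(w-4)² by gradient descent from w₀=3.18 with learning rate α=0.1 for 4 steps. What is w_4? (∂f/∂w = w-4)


step 1: grad = 3.18-4 = -0.82; w = 3.18 - 0.1·(-0.82) = 3.262
step 2: grad = 3.262-4 = -0.738; w = 3.262 - 0.1·(-0.738) = 3.3358
step 3: grad = 3.3358-4 = -0.6642; w = 3.3358 - 0.1·(-0.6642) = 3.40222
step 4: grad = 3.40222-4 = -0.59778; w = 3.40222 - 0.1·(-0.59778) = 3.461998

3.461998


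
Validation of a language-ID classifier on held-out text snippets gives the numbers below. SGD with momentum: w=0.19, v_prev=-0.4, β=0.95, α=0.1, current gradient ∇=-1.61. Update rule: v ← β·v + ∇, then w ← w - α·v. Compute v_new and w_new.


v_new = 0.95·-0.4 - 1.61 = -0.38 - 1.61 = -1.99
w_new = 0.19 - 0.1·-1.99 = 0.19 + 0.199 = 0.389

v_new=-1.99, w_new=0.389


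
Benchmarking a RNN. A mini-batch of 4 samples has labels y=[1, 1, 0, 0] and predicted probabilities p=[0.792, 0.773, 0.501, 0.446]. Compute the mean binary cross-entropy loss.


L[0] = -ln(0.792) = 0.2332
L[1] = -ln(0.773) = 0.2575
L[2] = -ln(1-0.501) = -ln(0.499) = 0.6951
L[3] = -ln(1-0.446) = -ln(0.554) = 0.5906
mean = (0.2332 + 0.2575 + 0.6951 + 0.5906)/4 = 0.4441

0.4441


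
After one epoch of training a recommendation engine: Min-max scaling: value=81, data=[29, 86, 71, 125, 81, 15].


min=15, max=125
(81-15)/(125-15) = 66/110 = 0.6

0.6


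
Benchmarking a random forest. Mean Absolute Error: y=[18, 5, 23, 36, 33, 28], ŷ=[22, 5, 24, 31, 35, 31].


Absolute errors: |18-22|=4, |5-5|=0, |23-24|=1, |36-31|=5, |33-35|=2, |28-31|=3
Sum = 15
MAE = 15/6 = 5/2

5/2


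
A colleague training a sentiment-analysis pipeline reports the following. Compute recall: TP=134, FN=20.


Recall = TP/(TP+FN)
= 134/(134+20)
= 134/154 = 87.01%

87.01%


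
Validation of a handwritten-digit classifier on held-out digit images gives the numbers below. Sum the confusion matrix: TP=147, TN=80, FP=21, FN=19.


Total = TP + TN + FP + FN
= 147 + 80 + 21 + 19
= 267
(Predicted positive: 168, predicted negative: 99)

267


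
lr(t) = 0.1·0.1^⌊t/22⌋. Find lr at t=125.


n_drops = ⌊125/22⌋ = 5
lr = 0.1·0.1^5 = 0.1·0.00001 = 0.000001

0.000001


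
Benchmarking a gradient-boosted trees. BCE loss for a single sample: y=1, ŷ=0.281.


BCE = -[y·ln(p) + (1-y)·ln(1-p)]
= -1·ln(0.281) - 0
= -ln(0.281) = 1.2694

1.2694


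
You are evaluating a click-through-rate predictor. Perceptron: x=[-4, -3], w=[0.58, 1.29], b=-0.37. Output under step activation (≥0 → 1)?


z = (-4)·(0.58) + (-3)·(1.29) - 0.37
  = -6.56
step(z) = 0 (z<0)

0


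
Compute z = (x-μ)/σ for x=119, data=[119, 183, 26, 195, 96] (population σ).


μ = 123.8, σ = 61.5383
z = (119 - 123.8)/61.5383 = -0.078

-0.078


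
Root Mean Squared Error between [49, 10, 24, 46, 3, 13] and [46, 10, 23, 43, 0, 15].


MSE = 32/6 = 5.3333
RMSE = √(32/6) = 2.3094

2.3094


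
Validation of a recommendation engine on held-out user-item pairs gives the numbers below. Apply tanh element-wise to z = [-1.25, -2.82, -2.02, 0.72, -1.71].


tanh(-1.25) = -0.8483
tanh(-2.82) = -0.9929
tanh(-2.02) = -0.9654
tanh(0.72) = 0.6169
tanh(-1.71) = -0.9366
result = [-0.8483, -0.9929, -0.9654, 0.6169, -0.9366]

[-0.8483, -0.9929, -0.9654, 0.6169, -0.9366]


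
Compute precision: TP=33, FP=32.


Precision = TP/(TP+FP)
= 33/(33+32)
= 33/65 = 50.77%

50.77%


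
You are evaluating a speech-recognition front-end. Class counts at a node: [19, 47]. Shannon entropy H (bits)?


Probabilities: [19/66, 47/66] ≈ [0.2879, 0.7121]
H = -((19/66)·log₂(19/66) + (47/66)·log₂(47/66))
  = 0.866 bits

0.866 bits


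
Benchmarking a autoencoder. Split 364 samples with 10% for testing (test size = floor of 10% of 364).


Test = ⌊364·10/100⌋ = 36
Train = 364 - 36 = 328

Train: 328, Test: 36


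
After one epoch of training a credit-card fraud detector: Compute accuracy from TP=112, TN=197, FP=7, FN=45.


Accuracy = (TP+TN)/(TP+TN+FP+FN)
= (112+197)/(361)
= 309/361 = 85.6%

85.6%


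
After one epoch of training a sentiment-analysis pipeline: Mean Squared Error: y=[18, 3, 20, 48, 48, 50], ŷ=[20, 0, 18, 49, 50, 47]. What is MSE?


Squared errors: (18-20)²=4, (3-0)²=9, (20-18)²=4, (48-49)²=1, (48-50)²=4, (50-47)²=9
Sum = 31
MSE = 31/6 = 31/6

31/6


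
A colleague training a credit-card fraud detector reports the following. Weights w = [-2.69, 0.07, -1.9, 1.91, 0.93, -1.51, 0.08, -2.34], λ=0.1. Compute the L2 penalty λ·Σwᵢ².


‖w‖₂² = (-2.69)² + (0.07)² + (-1.9)² + (1.91)² + (0.93)² + (-1.51)² + (0.08)² + (-2.34)²
     = 7.2361 + 0.0049 + 3.61 + 3.6481 + 0.8649 + 2.2801 + 0.0064 + 5.4756
     = 23.1261
λ·‖w‖₂² = 0.1·23.1261 = 2.31261

2.31261


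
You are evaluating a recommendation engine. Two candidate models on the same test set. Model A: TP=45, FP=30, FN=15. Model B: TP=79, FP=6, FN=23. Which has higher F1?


Model A: P=45/75=0.6, R=45/60=0.75, F1=2PR/(P+R)=2TP/(2TP+FP+FN)=90/135=0.6667
Model B: P=79/85=0.9294, R=79/102=0.7745, F1=2PR/(P+R)=2TP/(2TP+FP+FN)=158/187=0.8449
0.6667 < 0.8449 → Model B

Model B


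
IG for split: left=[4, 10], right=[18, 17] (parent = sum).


Parent = [22, 27], H_parent = 0.9925
H_left = 0.8631 (n=14), H_right = 0.9994 (n=35)
H_children = (14/49)·0.8631 + (35/49)·0.9994 = 0.9605
IG = 0.9925 - 0.9605 = 0.032

0.032


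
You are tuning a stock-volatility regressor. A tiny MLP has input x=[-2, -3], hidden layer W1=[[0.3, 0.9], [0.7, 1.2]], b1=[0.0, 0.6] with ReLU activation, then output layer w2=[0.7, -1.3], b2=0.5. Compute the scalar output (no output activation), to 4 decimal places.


z1[0] = (0.3)·(-2) + (0.9)·(-3) + 0.0 = -3.3
z1[1] = (0.7)·(-2) + (1.2)·(-3) + 0.6 = -4.4
h = ReLU(z1) = [0.0, 0.0]
output = (0.7)·(0.0) + (-1.3)·(0.0) + 0.5 = 0.5

0.5


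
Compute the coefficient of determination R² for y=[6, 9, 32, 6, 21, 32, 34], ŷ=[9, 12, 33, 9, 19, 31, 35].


ȳ = 20
SS_res = Σ(y-ŷ)² = 34
SS_tot = Σ(y-ȳ)² = 998
R² = 1 - SS_res/SS_tot = 1 - 0.0341 = 0.9659

0.9659


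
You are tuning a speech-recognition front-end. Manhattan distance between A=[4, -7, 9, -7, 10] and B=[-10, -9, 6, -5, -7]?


d = |4+ 10| + |-7+ 9| + |9-6| + |-7+ 5| + |10+ 7|
  = 14 + 2 + 3 + 2 + 17
  = 38

38


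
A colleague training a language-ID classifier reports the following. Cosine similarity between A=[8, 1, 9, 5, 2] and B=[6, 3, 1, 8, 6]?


A·B = 8·6 + 1·3 + 9·1 + 5·8 + 2·6 = 112
‖A‖ = √175 = 13.2288, ‖B‖ = √146 = 12.083
cos = 112/(√175·√146) = 112/√25550 = 0.7007

0.7007


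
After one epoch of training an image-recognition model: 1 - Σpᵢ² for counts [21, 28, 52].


Probabilities: [21/101, 28/101, 52/101] ≈ [0.2079, 0.2772, 0.5149]
Σpᵢ² = (441 + 784 + 2704)/101² = 3929/10201
Gini = 1 - Σpᵢ² = 1 - 3929/10201 = 0.6148

0.6148


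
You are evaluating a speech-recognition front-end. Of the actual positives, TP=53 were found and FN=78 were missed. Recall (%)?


Recall = TP/(TP+FN)
= 53/(53+78)
= 53/131 = 40.46%

40.46%


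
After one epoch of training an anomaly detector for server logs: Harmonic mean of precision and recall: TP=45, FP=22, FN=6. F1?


Precision = 45/67 = 0.6716
Recall = 45/51 = 0.8824
F1 = 2·P·R/(P+R) = 2·TP/(2·TP+FP+FN) = 90/(90+22+6) = 90/118 = 0.7627

0.7627


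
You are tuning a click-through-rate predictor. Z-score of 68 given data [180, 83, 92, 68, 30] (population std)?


μ = 90.6, σ = 49.4676
z = (68 - 90.6)/49.4676 = -0.4569

-0.4569


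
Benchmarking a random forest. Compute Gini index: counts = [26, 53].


Probabilities: [26/79, 53/79] ≈ [0.3291, 0.6709]
Σpᵢ² = (676 + 2809)/79² = 3485/6241
Gini = 1 - Σpᵢ² = 1 - 3485/6241 = 0.4416

0.4416


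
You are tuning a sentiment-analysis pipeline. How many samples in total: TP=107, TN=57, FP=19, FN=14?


Total = TP + TN + FP + FN
= 107 + 57 + 19 + 14
= 197
(Predicted positive: 126, predicted negative: 71)

197


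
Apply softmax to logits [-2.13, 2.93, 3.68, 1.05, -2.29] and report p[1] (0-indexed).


Exponentials: e^-2.13=0.1188, e^2.93=18.7276, e^3.68=39.6464, e^1.05=2.8577, e^-2.29=0.1013
Sum = 61.4518
Softmax = [0.0019, 0.3048, 0.6452, 0.0465, 0.0016]
p[1] = 18.7276/61.4518 = 0.3048

0.3048


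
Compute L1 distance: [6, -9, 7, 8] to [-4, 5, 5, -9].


d = |6+ 4| + |-9-5| + |7-5| + |8+ 9|
  = 10 + 14 + 2 + 17
  = 43

43


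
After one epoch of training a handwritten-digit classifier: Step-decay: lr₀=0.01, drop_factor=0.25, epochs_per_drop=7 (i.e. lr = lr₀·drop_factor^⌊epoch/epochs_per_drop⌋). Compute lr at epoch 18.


n_drops = ⌊18/7⌋ = 2
lr = 0.01·0.25^2 = 0.01·0.0625 = 0.000625

0.000625


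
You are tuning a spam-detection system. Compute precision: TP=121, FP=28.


Precision = TP/(TP+FP)
= 121/(121+28)
= 121/149 = 81.21%

81.21%


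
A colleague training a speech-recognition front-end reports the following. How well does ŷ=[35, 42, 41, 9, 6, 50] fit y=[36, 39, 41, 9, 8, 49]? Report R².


ȳ = 30.3333
SS_res = Σ(y-ŷ)² = 15
SS_tot = Σ(y-ȳ)² = 1523.33
R² = 1 - SS_res/SS_tot = 1 - 0.0098 = 0.9902

0.9902


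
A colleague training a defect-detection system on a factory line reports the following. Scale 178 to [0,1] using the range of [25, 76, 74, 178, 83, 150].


min=25, max=178
(178-25)/(178-25) = 153/153 = 1.0

1.0


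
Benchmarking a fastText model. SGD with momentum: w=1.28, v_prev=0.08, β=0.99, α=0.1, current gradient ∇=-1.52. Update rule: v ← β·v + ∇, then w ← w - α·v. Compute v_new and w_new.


v_new = 0.99·0.08 - 1.52 = 0.0792 - 1.52 = -1.4408
w_new = 1.28 - 0.1·-1.4408 = 1.28 + 0.14408 = 1.42408

v_new=-1.4408, w_new=1.42408


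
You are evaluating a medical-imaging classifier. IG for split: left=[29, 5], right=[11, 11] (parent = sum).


Parent = [40, 16], H_parent = 0.8631
H_left = 0.6024 (n=34), H_right = 1 (n=22)
H_children = (34/56)·0.6024 + (22/56)·1 = 0.7586
IG = 0.8631 - 0.7586 = 0.1045

0.1045


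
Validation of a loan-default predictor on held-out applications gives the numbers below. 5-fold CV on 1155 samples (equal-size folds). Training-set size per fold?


Fold size = 1155/5 = 231
Training per fold = 1155 - 231 = 924

924


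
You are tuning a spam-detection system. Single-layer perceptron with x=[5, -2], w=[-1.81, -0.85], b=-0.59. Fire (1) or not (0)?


z = (5)·(-1.81) + (-2)·(-0.85) - 0.59
  = -7.94
step(z) = 0 (z<0)

0


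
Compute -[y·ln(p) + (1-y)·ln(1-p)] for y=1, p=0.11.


BCE = -[y·ln(p) + (1-y)·ln(1-p)]
= -1·ln(0.11) - 0
= -ln(0.11) = 2.2073

2.2073


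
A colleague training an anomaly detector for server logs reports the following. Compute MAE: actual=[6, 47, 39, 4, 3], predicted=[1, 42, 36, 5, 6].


Absolute errors: |6-1|=5, |47-42|=5, |39-36|=3, |4-5|=1, |3-6|=3
Sum = 17
MAE = 17/5 = 17/5

17/5


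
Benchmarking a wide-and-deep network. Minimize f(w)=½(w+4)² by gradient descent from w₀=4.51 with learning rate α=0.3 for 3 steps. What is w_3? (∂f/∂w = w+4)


step 1: grad = 4.51+4 = 8.51; w = 4.51 - 0.3·(8.51) = 1.957
step 2: grad = 1.957+4 = 5.957; w = 1.957 - 0.3·(5.957) = 0.1699
step 3: grad = 0.1699+4 = 4.1699; w = 0.1699 - 0.3·(4.1699) = -1.08107

-1.08107


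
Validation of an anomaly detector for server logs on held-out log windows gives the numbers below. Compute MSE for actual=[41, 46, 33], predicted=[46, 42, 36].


Squared errors: (41-46)²=25, (46-42)²=16, (33-36)²=9
Sum = 50
MSE = 50/3 = 50/3

50/3


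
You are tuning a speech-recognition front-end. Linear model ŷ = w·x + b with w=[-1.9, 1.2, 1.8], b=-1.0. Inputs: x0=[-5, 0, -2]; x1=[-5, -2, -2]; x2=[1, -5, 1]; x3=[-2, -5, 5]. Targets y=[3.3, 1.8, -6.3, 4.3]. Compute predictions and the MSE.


ŷ0 = (-1.9)·(-5) + (1.2)·(0) + (1.8)·(-2) - 1.0 = 4.9
ŷ1 = (-1.9)·(-5) + (1.2)·(-2) + (1.8)·(-2) - 1.0 = 2.5
ŷ2 = (-1.9)·(1) + (1.2)·(-5) + (1.8)·(1) - 1.0 = -7.1
ŷ3 = (-1.9)·(-2) + (1.2)·(-5) + (1.8)·(5) - 1.0 = 5.8
errors² = [2.56, 0.49, 0.64, 2.25]
MSE = 5.9400/4 = 1.485

1.485


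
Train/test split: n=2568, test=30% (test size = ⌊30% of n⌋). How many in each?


Test = ⌊2568·30/100⌋ = 770
Train = 2568 - 770 = 1798

Train: 1798, Test: 770


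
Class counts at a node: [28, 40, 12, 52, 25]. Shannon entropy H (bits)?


Probabilities: [28/157, 40/157, 12/157, 52/157, 25/157] ≈ [0.1783, 0.2548, 0.0764, 0.3312, 0.1592]
H = -((28/157)·log₂(28/157) + (40/157)·log₂(40/157) + (12/157)·log₂(12/157) + (52/157)·log₂(52/157) + (25/157)·log₂(25/157))
  = 2.1798 bits

2.1798 bits


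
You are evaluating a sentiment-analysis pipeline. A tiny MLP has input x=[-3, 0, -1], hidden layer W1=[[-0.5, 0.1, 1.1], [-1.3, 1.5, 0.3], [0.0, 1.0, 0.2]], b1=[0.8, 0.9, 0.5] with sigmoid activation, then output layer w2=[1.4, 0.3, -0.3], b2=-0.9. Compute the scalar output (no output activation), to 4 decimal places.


z1[0] = (-0.5)·(-3) + (0.1)·(0) + (1.1)·(-1) + 0.8 = 1.2
z1[1] = (-1.3)·(-3) + (1.5)·(0) + (0.3)·(-1) + 0.9 = 4.5
z1[2] = (0.0)·(-3) + (1.0)·(0) + (0.2)·(-1) + 0.5 = 0.3
h = sigmoid(z1) = [0.7685, 0.989, 0.5744]
output = (1.4)·(0.7685) + (0.3)·(0.989) + (-0.3)·(0.5744) - 0.9 = 0.3003

0.3003


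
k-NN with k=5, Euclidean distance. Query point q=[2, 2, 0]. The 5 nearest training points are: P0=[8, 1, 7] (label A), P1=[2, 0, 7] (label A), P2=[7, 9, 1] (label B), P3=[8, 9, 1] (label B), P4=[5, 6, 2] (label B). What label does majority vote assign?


d(q,P0) = 9.2736  (label A)
d(q,P1) = 7.2801  (label A)
d(q,P2) = 8.6603  (label B)
d(q,P3) = 9.2736  (label B)
d(q,P4) = 5.3852  (label B)
Votes: A=2, B=3
Majority → B

B


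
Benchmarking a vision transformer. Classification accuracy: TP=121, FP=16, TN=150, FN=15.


Accuracy = (TP+TN)/(TP+TN+FP+FN)
= (121+150)/(302)
= 271/302 = 89.74%

89.74%


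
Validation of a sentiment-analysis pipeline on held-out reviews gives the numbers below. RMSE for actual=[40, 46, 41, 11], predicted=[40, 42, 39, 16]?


MSE = 45/4 = 11.25
RMSE = √(45/4) = 3.3541

3.3541


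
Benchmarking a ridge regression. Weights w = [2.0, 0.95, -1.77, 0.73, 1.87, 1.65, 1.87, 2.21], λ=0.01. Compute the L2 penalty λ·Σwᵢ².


‖w‖₂² = (2.0)² + (0.95)² + (-1.77)² + (0.73)² + (1.87)² + (1.65)² + (1.87)² + (2.21)²
     = 4 + 0.9025 + 3.1329 + 0.5329 + 3.4969 + 2.7225 + 3.4969 + 4.8841
     = 23.1687
λ·‖w‖₂² = 0.01·23.1687 = 0.231687

0.231687


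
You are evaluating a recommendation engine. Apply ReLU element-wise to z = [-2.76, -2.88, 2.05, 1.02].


ReLU(-2.76) = max(0, -2.76) = 0.0
ReLU(-2.88) = max(0, -2.88) = 0.0
ReLU(2.05) = max(0, 2.05) = 2.05
ReLU(1.02) = max(0, 1.02) = 1.02
result = [0.0, 0.0, 2.05, 1.02]

[0.0, 0.0, 2.05, 1.02]


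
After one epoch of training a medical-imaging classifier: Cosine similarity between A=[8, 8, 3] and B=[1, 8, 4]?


A·B = 8·1 + 8·8 + 3·4 = 84
‖A‖ = √137 = 11.7047, ‖B‖ = √81 = 9
cos = 84/(√137·√81) = 84/√11097 = 0.7974

0.7974


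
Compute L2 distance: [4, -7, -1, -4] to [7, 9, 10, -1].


d = √((4-7)² + (-7-9)² + (-1-10)² + (-4+ 1)²)
  = √(9 + 256 + 121 + 9)
  = √395 = 19.8746

19.8746


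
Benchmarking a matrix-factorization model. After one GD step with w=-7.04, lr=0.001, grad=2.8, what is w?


w_new = w - α·∇
= -7.04 - 0.001·2.8
= -7.04 - 0.0028
= -7.0428

-7.0428


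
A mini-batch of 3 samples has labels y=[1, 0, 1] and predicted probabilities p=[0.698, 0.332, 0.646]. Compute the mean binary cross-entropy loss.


L[0] = -ln(0.698) = 0.3595
L[1] = -ln(1-0.332) = -ln(0.668) = 0.4035
L[2] = -ln(0.646) = 0.437
mean = (0.3595 + 0.4035 + 0.437)/3 = 0.4

0.4


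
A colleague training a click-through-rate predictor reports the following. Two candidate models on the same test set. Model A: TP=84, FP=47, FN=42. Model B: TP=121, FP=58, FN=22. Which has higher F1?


Model A: P=84/131=0.6412, R=84/126=0.6667, F1=2PR/(P+R)=2TP/(2TP+FP+FN)=168/257=0.6537
Model B: P=121/179=0.676, R=121/143=0.8462, F1=2PR/(P+R)=2TP/(2TP+FP+FN)=242/322=0.7516
0.6537 < 0.7516 → Model B

Model B


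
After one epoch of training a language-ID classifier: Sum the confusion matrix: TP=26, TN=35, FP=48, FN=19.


Total = TP + TN + FP + FN
= 26 + 35 + 48 + 19
= 128
(Predicted positive: 74, predicted negative: 54)

128


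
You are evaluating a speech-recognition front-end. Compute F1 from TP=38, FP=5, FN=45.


Precision = 38/43 = 0.8837
Recall = 38/83 = 0.4578
F1 = 2·P·R/(P+R) = 2·TP/(2·TP+FP+FN) = 76/(76+5+45) = 76/126 = 0.6032

0.6032


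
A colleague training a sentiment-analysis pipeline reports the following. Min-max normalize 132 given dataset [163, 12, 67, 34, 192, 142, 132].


min=12, max=192
(132-12)/(192-12) = 120/180 = 0.6667

0.6667


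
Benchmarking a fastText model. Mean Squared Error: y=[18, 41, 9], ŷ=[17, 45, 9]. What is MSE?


Squared errors: (18-17)²=1, (41-45)²=16, (9-9)²=0
Sum = 17
MSE = 17/3 = 17/3

17/3


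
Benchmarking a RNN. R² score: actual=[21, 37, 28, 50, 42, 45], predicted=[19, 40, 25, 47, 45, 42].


ȳ = 37.1667
SS_res = Σ(y-ŷ)² = 49
SS_tot = Σ(y-ȳ)² = 594.83
R² = 1 - SS_res/SS_tot = 1 - 0.0824 = 0.9176

0.9176


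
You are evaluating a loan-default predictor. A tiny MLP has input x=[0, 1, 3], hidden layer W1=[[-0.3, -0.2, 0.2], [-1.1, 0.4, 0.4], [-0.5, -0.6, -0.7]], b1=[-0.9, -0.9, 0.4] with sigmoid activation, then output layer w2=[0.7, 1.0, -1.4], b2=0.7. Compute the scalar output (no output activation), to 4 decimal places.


z1[0] = (-0.3)·(0) + (-0.2)·(1) + (0.2)·(3) - 0.9 = -0.5
z1[1] = (-1.1)·(0) + (0.4)·(1) + (0.4)·(3) - 0.9 = 0.7
z1[2] = (-0.5)·(0) + (-0.6)·(1) + (-0.7)·(3) + 0.4 = -2.3
h = sigmoid(z1) = [0.3775, 0.6682, 0.0911]
output = (0.7)·(0.3775) + (1.0)·(0.6682) + (-1.4)·(0.0911) + 0.7 = 1.5049

1.5049


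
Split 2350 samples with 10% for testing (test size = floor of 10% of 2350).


Test = ⌊2350·10/100⌋ = 235
Train = 2350 - 235 = 2115

Train: 2115, Test: 235


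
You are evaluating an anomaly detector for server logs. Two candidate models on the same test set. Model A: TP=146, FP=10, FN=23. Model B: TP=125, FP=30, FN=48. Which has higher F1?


Model A: P=146/156=0.9359, R=146/169=0.8639, F1=2PR/(P+R)=2TP/(2TP+FP+FN)=292/325=0.8985
Model B: P=125/155=0.8065, R=125/173=0.7225, F1=2PR/(P+R)=2TP/(2TP+FP+FN)=250/328=0.7622
0.8985 > 0.7622 → Model A

Model A


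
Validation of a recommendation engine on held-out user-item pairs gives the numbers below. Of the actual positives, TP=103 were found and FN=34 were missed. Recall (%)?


Recall = TP/(TP+FN)
= 103/(103+34)
= 103/137 = 75.18%

75.18%


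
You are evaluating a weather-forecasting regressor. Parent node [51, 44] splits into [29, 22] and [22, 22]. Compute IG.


Parent = [51, 44], H_parent = 0.9961
H_left = 0.9864 (n=51), H_right = 1 (n=44)
H_children = (51/95)·0.9864 + (44/95)·1 = 0.9927
IG = 0.9961 - 0.9927 = 0.0034

0.0034


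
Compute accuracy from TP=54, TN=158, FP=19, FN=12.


Accuracy = (TP+TN)/(TP+TN+FP+FN)
= (54+158)/(243)
= 212/243 = 87.24%

87.24%


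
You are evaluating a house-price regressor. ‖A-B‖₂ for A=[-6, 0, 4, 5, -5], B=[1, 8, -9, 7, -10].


d = √((-6-1)² + (0-8)² + (4+ 9)² + (5-7)² + (-5+ 10)²)
  = √(49 + 64 + 169 + 4 + 25)
  = √311 = 17.6352

17.6352


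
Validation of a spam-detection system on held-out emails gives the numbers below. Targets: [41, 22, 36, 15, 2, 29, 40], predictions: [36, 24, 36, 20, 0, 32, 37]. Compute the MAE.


Absolute errors: |41-36|=5, |22-24|=2, |36-36|=0, |15-20|=5, |2-0|=2, |29-32|=3, |40-37|=3
Sum = 20
MAE = 20/7 = 20/7

20/7


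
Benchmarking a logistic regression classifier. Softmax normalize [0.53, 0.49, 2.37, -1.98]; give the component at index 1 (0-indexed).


Exponentials: e^0.53=1.6989, e^0.49=1.6323, e^2.37=10.6974, e^-1.98=0.1381
Sum = 14.1667
Softmax = [0.1199, 0.1152, 0.7551, 0.0097]
p[1] = 1.6323/14.1667 = 0.1152

0.1152


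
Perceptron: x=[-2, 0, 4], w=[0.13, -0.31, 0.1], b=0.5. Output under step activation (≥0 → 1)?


z = (-2)·(0.13) + (0)·(-0.31) + (4)·(0.1) + 0.5
  = 0.64
step(z) = 1 (z≥0)

1


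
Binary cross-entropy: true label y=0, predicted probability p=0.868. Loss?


BCE = -[y·ln(p) + (1-y)·ln(1-p)]
= -0 - 1·ln(1-0.868)
= -ln(0.132) = 2.025

2.025


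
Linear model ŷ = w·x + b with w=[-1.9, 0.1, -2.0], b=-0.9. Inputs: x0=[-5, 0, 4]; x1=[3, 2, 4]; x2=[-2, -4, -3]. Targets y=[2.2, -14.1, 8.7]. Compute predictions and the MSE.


ŷ0 = (-1.9)·(-5) + (0.1)·(0) + (-2.0)·(4) - 0.9 = 0.6
ŷ1 = (-1.9)·(3) + (0.1)·(2) + (-2.0)·(4) - 0.9 = -14.4
ŷ2 = (-1.9)·(-2) + (0.1)·(-4) + (-2.0)·(-3) - 0.9 = 8.5
errors² = [2.56, 0.09, 0.04]
MSE = 2.6900/3 = 0.8967

0.8967


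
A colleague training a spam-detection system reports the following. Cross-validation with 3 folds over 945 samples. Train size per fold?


Fold size = 945/3 = 315
Training per fold = 945 - 315 = 630

630


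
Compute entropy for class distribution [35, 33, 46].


Probabilities: [35/114, 33/114, 46/114] ≈ [0.307, 0.2895, 0.4035]
H = -((35/114)·log₂(35/114) + (33/114)·log₂(33/114) + (46/114)·log₂(46/114))
  = 1.5691 bits

1.5691 bits


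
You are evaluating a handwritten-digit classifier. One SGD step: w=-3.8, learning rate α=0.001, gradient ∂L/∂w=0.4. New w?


w_new = w - α·∇
= -3.8 - 0.001·0.4
= -3.8 - 0.0004
= -3.8004

-3.8004


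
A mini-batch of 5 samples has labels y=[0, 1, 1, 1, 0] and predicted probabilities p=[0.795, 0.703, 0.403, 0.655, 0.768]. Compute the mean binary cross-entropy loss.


L[0] = -ln(1-0.795) = -ln(0.205) = 1.5847
L[1] = -ln(0.703) = 0.3524
L[2] = -ln(0.403) = 0.9088
L[3] = -ln(0.655) = 0.4231
L[4] = -ln(1-0.768) = -ln(0.232) = 1.461
mean = (1.5847 + 0.3524 + 0.9088 + 0.4231 + 1.461)/5 = 0.946

0.946


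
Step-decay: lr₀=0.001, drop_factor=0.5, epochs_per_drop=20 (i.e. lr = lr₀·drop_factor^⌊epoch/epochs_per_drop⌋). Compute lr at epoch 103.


n_drops = ⌊103/20⌋ = 5
lr = 0.001·0.5^5 = 0.001·0.03125 = 0.00003125

0.00003125


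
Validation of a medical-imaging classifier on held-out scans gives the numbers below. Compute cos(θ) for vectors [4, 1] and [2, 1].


A·B = 4·2 + 1·1 = 9
‖A‖ = √17 = 4.1231, ‖B‖ = √5 = 2.2361
cos = 9/(√17·√5) = 9/√85 = 0.9762

0.9762


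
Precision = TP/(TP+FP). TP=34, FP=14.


Precision = TP/(TP+FP)
= 34/(34+14)
= 34/48 = 70.83%

70.83%


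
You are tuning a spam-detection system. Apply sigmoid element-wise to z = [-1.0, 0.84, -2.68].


σ(-1.0) = 1/(1+e^1.0) = 0.2689
σ(0.84) = 1/(1+e^-0.84) = 0.6985
σ(-2.68) = 1/(1+e^2.68) = 0.0642
result = [0.2689, 0.6985, 0.0642]

[0.2689, 0.6985, 0.0642]


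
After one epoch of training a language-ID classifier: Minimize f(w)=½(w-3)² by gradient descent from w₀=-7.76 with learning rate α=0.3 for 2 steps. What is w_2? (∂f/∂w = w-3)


step 1: grad = -7.76-3 = -10.76; w = -7.76 - 0.3·(-10.76) = -4.532
step 2: grad = -4.532-3 = -7.532; w = -4.532 - 0.3·(-7.532) = -2.2724

-2.2724


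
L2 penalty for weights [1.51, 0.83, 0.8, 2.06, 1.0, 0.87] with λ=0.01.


‖w‖₂² = (1.51)² + (0.83)² + (0.8)² + (2.06)² + (1.0)² + (0.87)²
     = 2.2801 + 0.6889 + 0.64 + 4.2436 + 1 + 0.7569
     = 9.6095
λ·‖w‖₂² = 0.01·9.6095 = 0.096095

0.096095


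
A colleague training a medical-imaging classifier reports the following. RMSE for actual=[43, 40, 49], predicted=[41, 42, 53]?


MSE = 24/3 = 8
RMSE = √(24/3) = 2.8284

2.8284


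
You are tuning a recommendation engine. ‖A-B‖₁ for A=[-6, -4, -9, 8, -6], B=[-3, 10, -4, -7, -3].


d = |-6+ 3| + |-4-10| + |-9+ 4| + |8+ 7| + |-6+ 3|
  = 3 + 14 + 5 + 15 + 3
  = 40

40


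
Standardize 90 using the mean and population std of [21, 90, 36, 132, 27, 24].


μ = 55, σ = 41.6653
z = (90 - 55)/41.6653 = 0.84

0.84


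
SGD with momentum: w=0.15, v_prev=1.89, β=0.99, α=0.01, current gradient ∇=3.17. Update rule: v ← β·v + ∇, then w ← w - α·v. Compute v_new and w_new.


v_new = 0.99·1.89 + 3.17 = 1.8711 + 3.17 = 5.0411
w_new = 0.15 - 0.01·5.0411 = 0.15 - 0.050411 = 0.099589

v_new=5.0411, w_new=0.099589


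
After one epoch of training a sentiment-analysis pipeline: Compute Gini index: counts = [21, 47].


Probabilities: [21/68, 47/68] ≈ [0.3088, 0.6912]
Σpᵢ² = (441 + 2209)/68² = 2650/4624
Gini = 1 - Σpᵢ² = 1 - 2650/4624 = 0.4269

0.4269


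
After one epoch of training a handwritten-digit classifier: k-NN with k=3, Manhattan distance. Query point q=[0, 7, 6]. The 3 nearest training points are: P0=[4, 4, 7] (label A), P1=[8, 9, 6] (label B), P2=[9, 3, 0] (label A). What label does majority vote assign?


d(q,P0) = 8  (label A)
d(q,P1) = 10  (label B)
d(q,P2) = 19  (label A)
Votes: A=2, B=1
Majority → A

A


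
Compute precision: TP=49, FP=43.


Precision = TP/(TP+FP)
= 49/(49+43)
= 49/92 = 53.26%

53.26%


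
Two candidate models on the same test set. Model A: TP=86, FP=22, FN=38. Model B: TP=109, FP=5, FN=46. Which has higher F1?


Model A: P=86/108=0.7963, R=86/124=0.6935, F1=2PR/(P+R)=2TP/(2TP+FP+FN)=172/232=0.7414
Model B: P=109/114=0.9561, R=109/155=0.7032, F1=2PR/(P+R)=2TP/(2TP+FP+FN)=218/269=0.8104
0.7414 < 0.8104 → Model B

Model B


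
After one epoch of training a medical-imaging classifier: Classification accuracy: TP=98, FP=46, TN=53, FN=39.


Accuracy = (TP+TN)/(TP+TN+FP+FN)
= (98+53)/(236)
= 151/236 = 63.98%

63.98%


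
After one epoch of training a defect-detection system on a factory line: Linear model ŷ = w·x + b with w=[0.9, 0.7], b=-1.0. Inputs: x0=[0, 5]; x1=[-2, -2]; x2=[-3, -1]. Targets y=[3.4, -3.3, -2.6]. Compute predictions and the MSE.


ŷ0 = (0.9)·(0) + (0.7)·(5) - 1.0 = 2.5
ŷ1 = (0.9)·(-2) + (0.7)·(-2) - 1.0 = -4.2
ŷ2 = (0.9)·(-3) + (0.7)·(-1) - 1.0 = -4.4
errors² = [0.81, 0.81, 3.24]
MSE = 4.8600/3 = 1.62

1.62


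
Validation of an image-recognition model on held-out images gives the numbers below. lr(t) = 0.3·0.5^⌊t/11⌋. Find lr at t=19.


n_drops = ⌊19/11⌋ = 1
lr = 0.3·0.5^1 = 0.3·0.5 = 0.15

0.15


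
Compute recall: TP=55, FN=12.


Recall = TP/(TP+FN)
= 55/(55+12)
= 55/67 = 82.09%

82.09%


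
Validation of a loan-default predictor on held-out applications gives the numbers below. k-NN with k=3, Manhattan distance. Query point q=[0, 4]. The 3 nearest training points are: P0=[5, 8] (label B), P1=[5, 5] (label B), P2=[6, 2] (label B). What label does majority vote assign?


d(q,P0) = 9  (label B)
d(q,P1) = 6  (label B)
d(q,P2) = 8  (label B)
Votes: A=0, B=3
Majority → B

B


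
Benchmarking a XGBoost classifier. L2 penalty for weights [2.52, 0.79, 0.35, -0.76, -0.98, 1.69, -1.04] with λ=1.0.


‖w‖₂² = (2.52)² + (0.79)² + (0.35)² + (-0.76)² + (-0.98)² + (1.69)² + (-1.04)²
     = 6.3504 + 0.6241 + 0.1225 + 0.5776 + 0.9604 + 2.8561 + 1.0816
     = 12.5727
λ·‖w‖₂² = 1.0·12.5727 = 12.5727

12.5727


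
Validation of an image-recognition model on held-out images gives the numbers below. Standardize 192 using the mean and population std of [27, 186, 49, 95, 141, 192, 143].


μ = 119, σ = 59.5435
z = (192 - 119)/59.5435 = 1.226

1.226


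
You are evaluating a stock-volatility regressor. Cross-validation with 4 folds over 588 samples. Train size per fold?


Fold size = 588/4 = 147
Training per fold = 588 - 147 = 441

441


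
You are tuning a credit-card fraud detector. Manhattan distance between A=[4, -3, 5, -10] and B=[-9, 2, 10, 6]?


d = |4+ 9| + |-3-2| + |5-10| + |-10-6|
  = 13 + 5 + 5 + 16
  = 39

39


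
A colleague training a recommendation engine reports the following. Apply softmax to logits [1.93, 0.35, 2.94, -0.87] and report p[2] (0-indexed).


Exponentials: e^1.93=6.8895, e^0.35=1.4191, e^2.94=18.9158, e^-0.87=0.419
Sum = 27.6434
Softmax = [0.2492, 0.0513, 0.6843, 0.0152]
p[2] = 18.9158/27.6434 = 0.6843

0.6843


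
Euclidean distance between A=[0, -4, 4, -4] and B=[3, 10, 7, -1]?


d = √((0-3)² + (-4-10)² + (4-7)² + (-4+ 1)²)
  = √(9 + 196 + 9 + 9)
  = √223 = 14.9332

14.9332


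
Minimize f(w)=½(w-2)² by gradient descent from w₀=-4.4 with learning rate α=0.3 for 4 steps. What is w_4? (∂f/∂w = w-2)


step 1: grad = -4.4-2 = -6.4; w = -4.4 - 0.3·(-6.4) = -2.48
step 2: grad = -2.48-2 = -4.48; w = -2.48 - 0.3·(-4.48) = -1.136
step 3: grad = -1.136-2 = -3.136; w = -1.136 - 0.3·(-3.136) = -0.1952
step 4: grad = -0.1952-2 = -2.1952; w = -0.1952 - 0.3·(-2.1952) = 0.46336

0.46336


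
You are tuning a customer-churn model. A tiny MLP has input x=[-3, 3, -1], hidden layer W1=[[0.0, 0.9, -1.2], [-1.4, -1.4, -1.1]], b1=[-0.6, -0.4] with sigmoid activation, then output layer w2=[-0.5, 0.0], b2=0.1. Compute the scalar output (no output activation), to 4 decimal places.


z1[0] = (0.0)·(-3) + (0.9)·(3) + (-1.2)·(-1) - 0.6 = 3.3
z1[1] = (-1.4)·(-3) + (-1.4)·(3) + (-1.1)·(-1) - 0.4 = 0.7
h = sigmoid(z1) = [0.9644, 0.6682]
output = (-0.5)·(0.9644) + (0.0)·(0.6682) + 0.1 = -0.3822

-0.3822


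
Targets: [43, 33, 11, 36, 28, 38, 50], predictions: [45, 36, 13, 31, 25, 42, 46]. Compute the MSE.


Squared errors: (43-45)²=4, (33-36)²=9, (11-13)²=4, (36-31)²=25, (28-25)²=9, (38-42)²=16, (50-46)²=16
Sum = 83
MSE = 83/7 = 83/7

83/7


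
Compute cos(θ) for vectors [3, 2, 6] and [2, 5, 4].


A·B = 3·2 + 2·5 + 6·4 = 40
‖A‖ = √49 = 7, ‖B‖ = √45 = 6.7082
cos = 40/(√49·√45) = 40/√2205 = 0.8518

0.8518


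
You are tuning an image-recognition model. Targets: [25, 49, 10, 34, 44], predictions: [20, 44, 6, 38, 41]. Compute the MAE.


Absolute errors: |25-20|=5, |49-44|=5, |10-6|=4, |34-38|=4, |44-41|=3
Sum = 21
MAE = 21/5 = 21/5

21/5


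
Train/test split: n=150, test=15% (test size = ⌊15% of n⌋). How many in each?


Test = ⌊150·15/100⌋ = 22
Train = 150 - 22 = 128

Train: 128, Test: 22


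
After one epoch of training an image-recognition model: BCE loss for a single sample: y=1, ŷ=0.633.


BCE = -[y·ln(p) + (1-y)·ln(1-p)]
= -1·ln(0.633) - 0
= -ln(0.633) = 0.4573

0.4573


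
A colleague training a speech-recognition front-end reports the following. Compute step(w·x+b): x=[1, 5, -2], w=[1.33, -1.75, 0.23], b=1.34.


z = (1)·(1.33) + (5)·(-1.75) + (-2)·(0.23) + 1.34
  = -6.54
step(z) = 0 (z<0)

0


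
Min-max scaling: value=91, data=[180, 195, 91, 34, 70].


min=34, max=195
(91-34)/(195-34) = 57/161 = 0.354

0.354


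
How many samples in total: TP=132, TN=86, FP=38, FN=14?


Total = TP + TN + FP + FN
= 132 + 86 + 38 + 14
= 270
(Predicted positive: 170, predicted negative: 100)

270


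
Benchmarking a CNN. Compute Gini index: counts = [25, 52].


Probabilities: [25/77, 52/77] ≈ [0.3247, 0.6753]
Σpᵢ² = (625 + 2704)/77² = 3329/5929
Gini = 1 - Σpᵢ² = 1 - 3329/5929 = 0.4385

0.4385


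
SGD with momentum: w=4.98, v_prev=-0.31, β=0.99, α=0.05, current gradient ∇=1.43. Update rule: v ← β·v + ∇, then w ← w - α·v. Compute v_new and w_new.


v_new = 0.99·-0.31 + 1.43 = -0.3069 + 1.43 = 1.1231
w_new = 4.98 - 0.05·1.1231 = 4.98 - 0.056155 = 4.923845

v_new=1.1231, w_new=4.923845


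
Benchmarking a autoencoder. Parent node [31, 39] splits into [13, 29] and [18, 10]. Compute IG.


Parent = [31, 39], H_parent = 0.9906
H_left = 0.8926 (n=42), H_right = 0.9403 (n=28)
H_children = (42/70)·0.8926 + (28/70)·0.9403 = 0.9117
IG = 0.9906 - 0.9117 = 0.0789

0.0789


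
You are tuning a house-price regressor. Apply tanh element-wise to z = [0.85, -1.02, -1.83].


tanh(0.85) = 0.6911
tanh(-1.02) = -0.7699
tanh(-1.83) = -0.9498
result = [0.6911, -0.7699, -0.9498]

[0.6911, -0.7699, -0.9498]


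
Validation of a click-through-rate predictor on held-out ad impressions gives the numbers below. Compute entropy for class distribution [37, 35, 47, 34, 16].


Probabilities: [37/169, 35/169, 47/169, 34/169, 16/169] ≈ [0.2189, 0.2071, 0.2781, 0.2012, 0.0947]
H = -((37/169)·log₂(37/169) + (35/169)·log₂(35/169) + (47/169)·log₂(47/169) + (34/169)·log₂(34/169) + (16/169)·log₂(16/169))
  = 2.2511 bits

2.2511 bits


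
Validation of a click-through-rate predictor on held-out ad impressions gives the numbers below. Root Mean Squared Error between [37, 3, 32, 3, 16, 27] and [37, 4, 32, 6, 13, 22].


MSE = 44/6 = 7.3333
RMSE = √(44/6) = 2.708

2.708


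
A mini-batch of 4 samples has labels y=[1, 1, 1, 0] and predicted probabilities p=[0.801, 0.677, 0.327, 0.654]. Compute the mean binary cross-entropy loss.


L[0] = -ln(0.801) = 0.2219
L[1] = -ln(0.677) = 0.3901
L[2] = -ln(0.327) = 1.1178
L[3] = -ln(1-0.654) = -ln(0.346) = 1.0613
mean = (0.2219 + 0.3901 + 1.1178 + 1.0613)/4 = 0.6978

0.6978


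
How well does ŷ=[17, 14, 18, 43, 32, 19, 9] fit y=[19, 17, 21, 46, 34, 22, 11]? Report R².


ȳ = 24.2857
SS_res = Σ(y-ŷ)² = 48
SS_tot = Σ(y-ȳ)² = 839.43
R² = 1 - SS_res/SS_tot = 1 - 0.0572 = 0.9428

0.9428


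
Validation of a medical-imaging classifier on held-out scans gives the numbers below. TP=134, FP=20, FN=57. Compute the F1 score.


Precision = 134/154 = 0.8701
Recall = 134/191 = 0.7016
F1 = 2·P·R/(P+R) = 2·TP/(2·TP+FP+FN) = 268/(268+20+57) = 268/345 = 0.7768

0.7768


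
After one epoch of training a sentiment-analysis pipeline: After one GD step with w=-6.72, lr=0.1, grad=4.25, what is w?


w_new = w - α·∇
= -6.72 - 0.1·4.25
= -6.72 - 0.425
= -7.145

-7.145


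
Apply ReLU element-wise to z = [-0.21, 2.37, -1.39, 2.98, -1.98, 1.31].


ReLU(-0.21) = max(0, -0.21) = 0.0
ReLU(2.37) = max(0, 2.37) = 2.37
ReLU(-1.39) = max(0, -1.39) = 0.0
ReLU(2.98) = max(0, 2.98) = 2.98
ReLU(-1.98) = max(0, -1.98) = 0.0
ReLU(1.31) = max(0, 1.31) = 1.31
result = [0.0, 2.37, 0.0, 2.98, 0.0, 1.31]

[0.0, 2.37, 0.0, 2.98, 0.0, 1.31]


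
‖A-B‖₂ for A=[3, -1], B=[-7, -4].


d = √((3+ 7)² + (-1+ 4)²)
  = √(100 + 9)
  = √109 = 10.4403

10.4403


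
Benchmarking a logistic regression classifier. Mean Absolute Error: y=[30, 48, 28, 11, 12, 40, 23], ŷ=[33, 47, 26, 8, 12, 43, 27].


Absolute errors: |30-33|=3, |48-47|=1, |28-26|=2, |11-8|=3, |12-12|=0, |40-43|=3, |23-27|=4
Sum = 16
MAE = 16/7 = 16/7

16/7


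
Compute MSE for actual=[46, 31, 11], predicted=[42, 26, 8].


Squared errors: (46-42)²=16, (31-26)²=25, (11-8)²=9
Sum = 50
MSE = 50/3 = 50/3

50/3


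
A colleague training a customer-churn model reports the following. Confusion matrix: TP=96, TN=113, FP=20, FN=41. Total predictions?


Total = TP + TN + FP + FN
= 96 + 113 + 20 + 41
= 270
(Predicted positive: 116, predicted negative: 154)

270


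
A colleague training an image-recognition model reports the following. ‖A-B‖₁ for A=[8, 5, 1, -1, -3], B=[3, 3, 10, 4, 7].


d = |8-3| + |5-3| + |1-10| + |-1-4| + |-3-7|
  = 5 + 2 + 9 + 5 + 10
  = 31

31


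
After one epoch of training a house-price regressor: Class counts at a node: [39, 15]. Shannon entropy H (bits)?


Probabilities: [39/54, 15/54] ≈ [0.7222, 0.2778]
H = -((39/54)·log₂(39/54) + (15/54)·log₂(15/54))
  = 0.8524 bits

0.8524 bits


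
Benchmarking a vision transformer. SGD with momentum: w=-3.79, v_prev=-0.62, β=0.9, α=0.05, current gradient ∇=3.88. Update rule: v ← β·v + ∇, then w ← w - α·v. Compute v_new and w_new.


v_new = 0.9·-0.62 + 3.88 = -0.558 + 3.88 = 3.322
w_new = -3.79 - 0.05·3.322 = -3.79 - 0.1661 = -3.9561

v_new=3.322, w_new=-3.9561


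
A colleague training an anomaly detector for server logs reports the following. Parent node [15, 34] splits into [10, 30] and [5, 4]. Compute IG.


Parent = [15, 34], H_parent = 0.8886
H_left = 0.8113 (n=40), H_right = 0.9911 (n=9)
H_children = (40/49)·0.8113 + (9/49)·0.9911 = 0.8443
IG = 0.8886 - 0.8443 = 0.0443

0.0443


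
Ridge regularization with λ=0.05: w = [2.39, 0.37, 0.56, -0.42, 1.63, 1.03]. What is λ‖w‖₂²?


‖w‖₂² = (2.39)² + (0.37)² + (0.56)² + (-0.42)² + (1.63)² + (1.03)²
     = 5.7121 + 0.1369 + 0.3136 + 0.1764 + 2.6569 + 1.0609
     = 10.0568
λ·‖w‖₂² = 0.05·10.0568 = 0.50284

0.50284


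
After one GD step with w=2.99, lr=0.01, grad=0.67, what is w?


w_new = w - α·∇
= 2.99 - 0.01·0.67
= 2.99 - 0.0067
= 2.9833

2.9833


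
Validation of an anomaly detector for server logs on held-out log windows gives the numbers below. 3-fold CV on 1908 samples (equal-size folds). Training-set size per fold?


Fold size = 1908/3 = 636
Training per fold = 1908 - 636 = 1272

1272


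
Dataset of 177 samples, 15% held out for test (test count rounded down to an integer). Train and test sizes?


Test = ⌊177·15/100⌋ = 26
Train = 177 - 26 = 151

Train: 151, Test: 26


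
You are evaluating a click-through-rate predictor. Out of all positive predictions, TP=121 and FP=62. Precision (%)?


Precision = TP/(TP+FP)
= 121/(121+62)
= 121/183 = 66.12%

66.12%


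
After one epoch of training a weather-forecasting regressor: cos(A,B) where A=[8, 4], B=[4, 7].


A·B = 8·4 + 4·7 = 60
‖A‖ = √80 = 8.9443, ‖B‖ = √65 = 8.0623
cos = 60/(√80·√65) = 60/√5200 = 0.8321

0.8321


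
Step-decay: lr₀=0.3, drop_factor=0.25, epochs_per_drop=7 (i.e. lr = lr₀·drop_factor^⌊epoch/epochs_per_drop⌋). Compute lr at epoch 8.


n_drops = ⌊8/7⌋ = 1
lr = 0.3·0.25^1 = 0.3·0.25 = 0.075

0.075


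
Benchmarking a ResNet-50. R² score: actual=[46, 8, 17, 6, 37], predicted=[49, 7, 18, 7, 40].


ȳ = 22.8
SS_res = Σ(y-ŷ)² = 21
SS_tot = Σ(y-ȳ)² = 1274.8
R² = 1 - SS_res/SS_tot = 1 - 0.0165 = 0.9835

0.9835


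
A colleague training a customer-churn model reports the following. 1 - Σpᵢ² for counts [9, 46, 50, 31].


Probabilities: [9/136, 46/136, 50/136, 31/136] ≈ [0.0662, 0.3382, 0.3676, 0.2279]
Σpᵢ² = (81 + 2116 + 2500 + 961)/136² = 5658/18496
Gini = 1 - Σpᵢ² = 1 - 5658/18496 = 0.6941

0.6941
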